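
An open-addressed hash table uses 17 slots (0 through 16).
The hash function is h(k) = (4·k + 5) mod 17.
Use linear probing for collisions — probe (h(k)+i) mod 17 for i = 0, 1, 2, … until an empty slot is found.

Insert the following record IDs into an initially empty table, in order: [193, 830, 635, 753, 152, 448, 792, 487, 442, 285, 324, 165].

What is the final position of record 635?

13

Insert 193: h=12, slot 12 empty → index 12.
Insert 830: h=10, slot 10 empty → index 10.
Insert 635: h=12, slot 12 occupied → index 13.
Insert 753: h=8, slot 8 empty → index 8.
Insert 152: h=1, slot 1 empty → index 1.
Insert 448: h=12, slots 12,13 occupied → index 14.
Insert 792: h=11, slot 11 empty → index 11.
Insert 487: h=15, slot 15 empty → index 15.
Insert 442: h=5, slot 5 empty → index 5.
Insert 285: h=6, slot 6 empty → index 6.
Insert 324: h=9, slot 9 empty → index 9.
Insert 165: h=2, slot 2 empty → index 2.
Table: [_, 152, 165, _, _, 442, 285, _, 753, 324, 830, 792, 193, 635, 448, 487, _]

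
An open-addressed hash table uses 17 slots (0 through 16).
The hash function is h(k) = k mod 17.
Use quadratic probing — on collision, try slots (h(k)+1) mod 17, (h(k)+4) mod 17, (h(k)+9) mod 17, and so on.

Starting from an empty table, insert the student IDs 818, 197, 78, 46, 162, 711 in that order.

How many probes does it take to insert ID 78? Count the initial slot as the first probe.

2

818 hashes to 2; slot 2 is free → place at 2.
197 hashes to 10; slot 10 is free → place at 10.
78 hashes to 10; 10 taken → place at 11.
46 hashes to 12; slot 12 is free → place at 12.
162 hashes to 9; slot 9 is free → place at 9.
711 hashes to 14; slot 14 is free → place at 14.
Table: [—, —, 818, —, —, —, —, —, —, 162, 197, 78, 46, —, 711, —, —]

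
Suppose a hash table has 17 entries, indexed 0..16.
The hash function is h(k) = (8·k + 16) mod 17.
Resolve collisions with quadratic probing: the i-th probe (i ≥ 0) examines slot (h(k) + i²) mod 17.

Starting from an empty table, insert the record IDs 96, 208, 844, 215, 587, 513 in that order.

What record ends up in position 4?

96 hashes to 2; slot 2 is free → place at 2.
208 hashes to 14; slot 14 is free → place at 14.
844 hashes to 2; 2 taken → place at 3.
215 hashes to 2; 2,3 taken → place at 6.
587 hashes to 3; 3 taken → place at 4.
513 hashes to 6; 6 taken → place at 7.
Table: [_, _, 96, 844, 587, _, 215, 513, _, _, _, _, _, _, 208, _, _]

587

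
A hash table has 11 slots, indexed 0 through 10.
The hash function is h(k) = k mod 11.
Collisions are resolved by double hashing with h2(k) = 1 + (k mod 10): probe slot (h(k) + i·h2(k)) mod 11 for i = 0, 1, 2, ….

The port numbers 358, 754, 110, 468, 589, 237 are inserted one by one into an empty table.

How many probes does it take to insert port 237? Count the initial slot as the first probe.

358: h=6 → slot 6
754: h=6, h2=5, probe 6,0 → slot 0
110: h=0, h2=1, probe 0,1 → slot 1
468: h=6, h2=9, probe 6,4 → slot 4
589: h=6, h2=10, probe 6,5 → slot 5
237: h=6, h2=8, probe 6,3 → slot 3
Table: [754, 110, _, 237, 468, 589, 358, _, _, _, _]

2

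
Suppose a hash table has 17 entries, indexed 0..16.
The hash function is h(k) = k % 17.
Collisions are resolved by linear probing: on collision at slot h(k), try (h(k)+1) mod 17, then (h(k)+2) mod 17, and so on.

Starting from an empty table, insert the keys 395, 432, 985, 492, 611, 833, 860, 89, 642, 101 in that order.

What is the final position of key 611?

1

395: h=4 => slot 4
432: h=7 => slot 7
985: h=16 => slot 16
492: h=16, probe 16,0 => slot 0
611: h=16, probe 16,0,1 => slot 1
833: h=0, probe 0,1,2 => slot 2
860: h=10 => slot 10
89: h=4, probe 4,5 => slot 5
642: h=13 => slot 13
101: h=16, probe 16,0,1,2,3 => slot 3
Table: [492, 611, 833, 101, 395, 89, ., 432, ., ., 860, ., ., 642, ., ., 985]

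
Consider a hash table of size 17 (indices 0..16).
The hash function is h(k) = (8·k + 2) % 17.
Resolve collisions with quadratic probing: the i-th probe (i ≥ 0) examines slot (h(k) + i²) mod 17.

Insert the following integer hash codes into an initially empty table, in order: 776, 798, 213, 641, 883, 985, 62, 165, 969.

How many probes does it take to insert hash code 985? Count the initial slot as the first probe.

776: h=5 -> slot 5
798: h=11 -> slot 11
213: h=6 -> slot 6
641: h=13 -> slot 13
883: h=11, probe 11,12 -> slot 12
985: h=11, probe 11,12,15 -> slot 15
62: h=5, probe 5,6,9 -> slot 9
165: h=13, probe 13,14 -> slot 14
969: h=2 -> slot 2
Table: [., ., 969, ., ., 776, 213, ., ., 62, ., 798, 883, 641, 165, 985, .]

3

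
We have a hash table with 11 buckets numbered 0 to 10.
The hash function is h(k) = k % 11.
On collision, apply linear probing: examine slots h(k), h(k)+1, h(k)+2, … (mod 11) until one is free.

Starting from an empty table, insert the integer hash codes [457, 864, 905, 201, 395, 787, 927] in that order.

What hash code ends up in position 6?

457 hashes to 6; slot 6 is free → place at 6.
864 hashes to 6; 6 taken → place at 7.
905 hashes to 3; slot 3 is free → place at 3.
201 hashes to 3; 3 taken → place at 4.
395 hashes to 10; slot 10 is free → place at 10.
787 hashes to 6; 6,7 taken → place at 8.
927 hashes to 3; 3,4 taken → place at 5.
Table: [—, —, —, 905, 201, 927, 457, 864, 787, —, 395]

457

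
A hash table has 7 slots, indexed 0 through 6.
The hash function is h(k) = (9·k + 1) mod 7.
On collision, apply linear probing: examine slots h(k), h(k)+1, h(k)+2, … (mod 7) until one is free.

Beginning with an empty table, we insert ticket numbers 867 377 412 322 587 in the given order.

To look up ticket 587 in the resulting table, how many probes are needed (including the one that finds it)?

Insert 867: h=6, slot 6 empty → index 6.
Insert 377: h=6, slot 6 occupied → index 0.
Insert 412: h=6, slots 6,0 occupied → index 1.
Insert 322: h=1, slot 1 occupied → index 2.
Insert 587: h=6, slots 6,0,1,2 occupied → index 3.
Table: [377, 412, 322, 587, —, —, 867]
Lookup 587: h=6, probe 6,0,1,2,3 → found at 3.

5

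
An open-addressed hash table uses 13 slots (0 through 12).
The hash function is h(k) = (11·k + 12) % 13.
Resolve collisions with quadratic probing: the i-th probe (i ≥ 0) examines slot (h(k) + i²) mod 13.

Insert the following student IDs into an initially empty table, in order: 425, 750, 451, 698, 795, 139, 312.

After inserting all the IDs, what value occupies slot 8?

750

425 hashes to 7; slot 7 is free -> place at 7.
750 hashes to 7; 7 taken -> place at 8.
451 hashes to 7; 7,8 taken -> place at 11.
698 hashes to 7; 7,8,11 taken -> place at 3.
795 hashes to 8; 8 taken -> place at 9.
139 hashes to 7; 7,8,11,3 taken -> place at 10.
312 hashes to 12; slot 12 is free -> place at 12.
Table: [., ., ., 698, ., ., ., 425, 750, 795, 139, 451, 312]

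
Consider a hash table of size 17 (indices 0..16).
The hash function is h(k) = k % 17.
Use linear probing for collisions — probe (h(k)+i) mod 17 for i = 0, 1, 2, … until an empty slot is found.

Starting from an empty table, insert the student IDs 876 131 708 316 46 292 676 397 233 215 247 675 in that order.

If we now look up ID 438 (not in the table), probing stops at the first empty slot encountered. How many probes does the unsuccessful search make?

Insert 876: h=9, slot 9 empty → index 9.
Insert 131: h=12, slot 12 empty → index 12.
Insert 708: h=11, slot 11 empty → index 11.
Insert 316: h=10, slot 10 empty → index 10.
Insert 46: h=12, slot 12 occupied → index 13.
Insert 292: h=3, slot 3 empty → index 3.
Insert 676: h=13, slot 13 occupied → index 14.
Insert 397: h=6, slot 6 empty → index 6.
Insert 233: h=12, slots 12,13,14 occupied → index 15.
Insert 215: h=11, slots 11,12,13,14,15 occupied → index 16.
Insert 247: h=9, slots 9,10,11,12,13,14,15,16 occupied → index 0.
Insert 675: h=12, slots 12,13,14,15,16,0 occupied → index 1.
Table: [247, 675, -, 292, -, -, 397, -, -, 876, 316, 708, 131, 46, 676, 233, 215]
Lookup 438: h=13, probe 13,14,15,16,0,1,2 → slot 2 empty, not found.

7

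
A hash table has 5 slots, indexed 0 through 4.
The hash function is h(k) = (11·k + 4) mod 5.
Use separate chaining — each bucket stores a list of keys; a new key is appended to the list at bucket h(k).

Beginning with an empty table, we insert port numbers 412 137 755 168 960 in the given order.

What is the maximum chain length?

2

Insert 412: h=1, bucket 1 empty -> new chain.
Insert 137: h=1, bucket 1 nonempty -> append to chain.
Insert 755: h=4, bucket 4 empty -> new chain.
Insert 168: h=2, bucket 2 empty -> new chain.
Insert 960: h=4, bucket 4 nonempty -> append to chain.
Final buckets:
0: -
1: 412 -> 137
2: 168
3: -
4: 755 -> 960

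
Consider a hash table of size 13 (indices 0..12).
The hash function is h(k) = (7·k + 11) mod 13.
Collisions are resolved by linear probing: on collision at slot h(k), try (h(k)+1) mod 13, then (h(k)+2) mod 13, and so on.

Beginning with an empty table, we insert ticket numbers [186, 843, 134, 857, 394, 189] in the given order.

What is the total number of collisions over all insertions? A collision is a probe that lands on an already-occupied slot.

3

186: h=0 => slot 0
843: h=10 => slot 10
134: h=0, probe 0,1 => slot 1
857: h=4 => slot 4
394: h=0, probe 0,1,2 => slot 2
189: h=8 => slot 8
Table: [186, 134, 394, ., 857, ., ., ., 189, ., 843, ., .]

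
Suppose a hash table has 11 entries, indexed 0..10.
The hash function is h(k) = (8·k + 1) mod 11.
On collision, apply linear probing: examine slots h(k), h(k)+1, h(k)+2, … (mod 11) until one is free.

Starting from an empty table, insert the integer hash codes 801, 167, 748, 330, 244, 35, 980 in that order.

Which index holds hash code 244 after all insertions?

8

Insert 801: h=7, slot 7 empty -> index 7.
Insert 167: h=6, slot 6 empty -> index 6.
Insert 748: h=1, slot 1 empty -> index 1.
Insert 330: h=1, slot 1 occupied -> index 2.
Insert 244: h=6, slots 6,7 occupied -> index 8.
Insert 35: h=6, slots 6,7,8 occupied -> index 9.
Insert 980: h=9, slot 9 occupied -> index 10.
Table: [_, 748, 330, _, _, _, 167, 801, 244, 35, 980]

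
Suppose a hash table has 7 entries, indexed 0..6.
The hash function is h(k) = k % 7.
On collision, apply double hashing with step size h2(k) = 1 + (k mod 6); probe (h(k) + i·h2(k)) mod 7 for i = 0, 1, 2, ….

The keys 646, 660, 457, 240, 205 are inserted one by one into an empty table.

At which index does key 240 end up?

5

646 hashes to 2; slot 2 is free → place at 2.
660 hashes to 2, h2=1; 2 taken → place at 3.
457 hashes to 2, h2=2; 2 taken → place at 4.
240 hashes to 2, h2=1; 2,3,4 taken → place at 5.
205 hashes to 2, h2=2; 2,4 taken → place at 6.
Table: [_, _, 646, 660, 457, 240, 205]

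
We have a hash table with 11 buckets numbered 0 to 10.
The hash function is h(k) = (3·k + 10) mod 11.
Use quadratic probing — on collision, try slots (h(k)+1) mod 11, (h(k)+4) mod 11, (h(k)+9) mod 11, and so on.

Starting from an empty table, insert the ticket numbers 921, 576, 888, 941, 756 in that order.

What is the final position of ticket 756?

921 hashes to 1; slot 1 is free → place at 1.
576 hashes to 0; slot 0 is free → place at 0.
888 hashes to 1; 1 taken → place at 2.
941 hashes to 6; slot 6 is free → place at 6.
756 hashes to 1; 1,2 taken → place at 5.
Table: [576, 921, 888, ., ., 756, 941, ., ., ., .]

5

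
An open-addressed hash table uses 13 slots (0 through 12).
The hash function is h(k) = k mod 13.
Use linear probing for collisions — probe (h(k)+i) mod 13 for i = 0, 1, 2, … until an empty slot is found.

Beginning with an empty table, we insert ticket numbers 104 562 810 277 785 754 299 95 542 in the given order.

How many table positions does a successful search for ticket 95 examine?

Insert 104: h=0, slot 0 empty -> index 0.
Insert 562: h=3, slot 3 empty -> index 3.
Insert 810: h=4, slot 4 empty -> index 4.
Insert 277: h=4, slot 4 occupied -> index 5.
Insert 785: h=5, slot 5 occupied -> index 6.
Insert 754: h=0, slot 0 occupied -> index 1.
Insert 299: h=0, slots 0,1 occupied -> index 2.
Insert 95: h=4, slots 4,5,6 occupied -> index 7.
Insert 542: h=9, slot 9 empty -> index 9.
Table: [104, 754, 299, 562, 810, 277, 785, 95, -, 542, -, -, -]
Lookup 95: h=4, probe 4,5,6,7 → found at 7.

4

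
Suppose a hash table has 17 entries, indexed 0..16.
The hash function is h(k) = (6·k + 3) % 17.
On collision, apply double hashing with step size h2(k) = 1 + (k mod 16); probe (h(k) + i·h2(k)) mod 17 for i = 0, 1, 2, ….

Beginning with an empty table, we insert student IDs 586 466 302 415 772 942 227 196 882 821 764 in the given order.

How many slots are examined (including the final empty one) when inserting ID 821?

586: h=0 -> slot 0
466: h=11 -> slot 11
302: h=13 -> slot 13
415: h=11, h2=16, probe 11,10 -> slot 10
772: h=11, h2=5, probe 11,16 -> slot 16
942: h=11, h2=15, probe 11,9 -> slot 9
227: h=5 -> slot 5
196: h=6 -> slot 6
882: h=8 -> slot 8
821: h=16, h2=6, probe 16,5,11,0,6,12 -> slot 12
764: h=14 -> slot 14
Table: [586, _, _, _, _, 227, 196, _, 882, 942, 415, 466, 821, 302, 764, _, 772]

6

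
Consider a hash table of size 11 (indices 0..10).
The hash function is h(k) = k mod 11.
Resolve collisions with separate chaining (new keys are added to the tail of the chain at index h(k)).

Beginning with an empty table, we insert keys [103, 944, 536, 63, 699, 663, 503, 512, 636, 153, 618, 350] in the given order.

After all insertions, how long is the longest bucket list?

103 → bucket 4
944 → bucket 9
536 → bucket 8
63 → bucket 8 (collision)
699 → bucket 6
663 → bucket 3
503 → bucket 8 (collision)
512 → bucket 6 (collision)
636 → bucket 9 (collision)
153 → bucket 10
618 → bucket 2
350 → bucket 9 (collision)
Final buckets:
0: ∅
1: ∅
2: 618
3: 663
4: 103
5: ∅
6: 699 -> 512
7: ∅
8: 536 -> 63 -> 503
9: 944 -> 636 -> 350
10: 153

3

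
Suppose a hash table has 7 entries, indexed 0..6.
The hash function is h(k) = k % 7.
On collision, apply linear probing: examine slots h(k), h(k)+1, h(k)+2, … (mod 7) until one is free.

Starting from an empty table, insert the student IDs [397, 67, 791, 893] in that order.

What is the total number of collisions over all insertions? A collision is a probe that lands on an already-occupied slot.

2

397 hashes to 5; slot 5 is free -> place at 5.
67 hashes to 4; slot 4 is free -> place at 4.
791 hashes to 0; slot 0 is free -> place at 0.
893 hashes to 4; 4,5 taken -> place at 6.
Table: [791, —, —, —, 67, 397, 893]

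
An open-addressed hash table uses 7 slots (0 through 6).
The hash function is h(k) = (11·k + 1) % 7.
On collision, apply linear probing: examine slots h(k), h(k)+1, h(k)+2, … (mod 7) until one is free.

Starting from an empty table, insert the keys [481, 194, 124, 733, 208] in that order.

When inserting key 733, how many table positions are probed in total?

481 hashes to 0; slot 0 is free → place at 0.
194 hashes to 0; 0 taken → place at 1.
124 hashes to 0; 0,1 taken → place at 2.
733 hashes to 0; 0,1,2 taken → place at 3.
208 hashes to 0; 0,1,2,3 taken → place at 4.
Table: [481, 194, 124, 733, 208, —, —]

4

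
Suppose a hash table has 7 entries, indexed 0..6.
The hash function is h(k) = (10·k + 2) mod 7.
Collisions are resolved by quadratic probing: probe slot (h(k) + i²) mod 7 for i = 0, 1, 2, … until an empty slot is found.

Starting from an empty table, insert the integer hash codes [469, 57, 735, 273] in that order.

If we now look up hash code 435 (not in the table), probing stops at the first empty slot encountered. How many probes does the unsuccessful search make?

4

Insert 469: h=2, slot 2 empty => index 2.
Insert 57: h=5, slot 5 empty => index 5.
Insert 735: h=2, slot 2 occupied => index 3.
Insert 273: h=2, slots 2,3 occupied => index 6.
Table: [—, —, 469, 735, —, 57, 273]
Lookup 435: h=5, probe 5,6,2,0 → slot 0 empty, not found.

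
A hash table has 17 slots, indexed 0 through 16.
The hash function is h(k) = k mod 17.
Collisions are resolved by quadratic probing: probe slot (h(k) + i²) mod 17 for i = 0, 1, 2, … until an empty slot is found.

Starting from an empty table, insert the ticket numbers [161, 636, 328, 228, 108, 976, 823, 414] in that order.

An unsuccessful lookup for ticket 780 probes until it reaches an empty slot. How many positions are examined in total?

Insert 161: h=8, slot 8 empty -> index 8.
Insert 636: h=7, slot 7 empty -> index 7.
Insert 328: h=5, slot 5 empty -> index 5.
Insert 228: h=7, slots 7,8 occupied -> index 11.
Insert 108: h=6, slot 6 empty -> index 6.
Insert 976: h=7, slots 7,8,11 occupied -> index 16.
Insert 823: h=7, slots 7,8,11,16,6 occupied -> index 15.
Insert 414: h=6, slots 6,7 occupied -> index 10.
Table: [-, -, -, -, -, 328, 108, 636, 161, -, 414, 228, -, -, -, 823, 976]
Lookup 780: h=15, probe 15,16,2 → slot 2 empty, not found.

3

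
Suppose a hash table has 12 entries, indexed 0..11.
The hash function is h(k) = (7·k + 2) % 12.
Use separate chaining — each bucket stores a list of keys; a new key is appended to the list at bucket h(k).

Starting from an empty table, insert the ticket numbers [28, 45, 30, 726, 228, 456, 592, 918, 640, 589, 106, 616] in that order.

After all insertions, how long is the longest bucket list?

28 -> bucket 6
45 -> bucket 5
30 -> bucket 8
726 -> bucket 8 (collision)
228 -> bucket 2
456 -> bucket 2 (collision)
592 -> bucket 6 (collision)
918 -> bucket 8 (collision)
640 -> bucket 6 (collision)
589 -> bucket 9
106 -> bucket 0
616 -> bucket 6 (collision)
Final buckets:
0: 106
1: ∅
2: 228 -> 456
3: ∅
4: ∅
5: 45
6: 28 -> 592 -> 640 -> 616
7: ∅
8: 30 -> 726 -> 918
9: 589
10: ∅
11: ∅

4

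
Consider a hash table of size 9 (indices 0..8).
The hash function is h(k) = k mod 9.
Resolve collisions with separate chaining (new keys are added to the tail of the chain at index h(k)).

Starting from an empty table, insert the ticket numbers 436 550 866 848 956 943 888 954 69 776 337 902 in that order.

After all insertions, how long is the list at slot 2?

Insert 436: h=4, bucket 4 empty → new chain.
Insert 550: h=1, bucket 1 empty → new chain.
Insert 866: h=2, bucket 2 empty → new chain.
Insert 848: h=2, bucket 2 nonempty → append to chain.
Insert 956: h=2, bucket 2 nonempty → append to chain.
Insert 943: h=7, bucket 7 empty → new chain.
Insert 888: h=6, bucket 6 empty → new chain.
Insert 954: h=0, bucket 0 empty → new chain.
Insert 69: h=6, bucket 6 nonempty → append to chain.
Insert 776: h=2, bucket 2 nonempty → append to chain.
Insert 337: h=4, bucket 4 nonempty → append to chain.
Insert 902: h=2, bucket 2 nonempty → append to chain.
Final buckets:
0: 954
1: 550
2: 866 -> 848 -> 956 -> 776 -> 902
3: .
4: 436 -> 337
5: .
6: 888 -> 69
7: 943
8: .

5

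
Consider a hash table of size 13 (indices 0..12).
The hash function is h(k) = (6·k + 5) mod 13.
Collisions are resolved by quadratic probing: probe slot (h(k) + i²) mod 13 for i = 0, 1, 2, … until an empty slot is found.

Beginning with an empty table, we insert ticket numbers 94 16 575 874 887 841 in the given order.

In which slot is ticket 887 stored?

94: h=10 -> slot 10
16: h=10, probe 10,11 -> slot 11
575: h=10, probe 10,11,1 -> slot 1
874: h=10, probe 10,11,1,6 -> slot 6
887: h=10, probe 10,11,1,6,0 -> slot 0
841: h=7 -> slot 7
Table: [887, 575, ∅, ∅, ∅, ∅, 874, 841, ∅, ∅, 94, 16, ∅]

0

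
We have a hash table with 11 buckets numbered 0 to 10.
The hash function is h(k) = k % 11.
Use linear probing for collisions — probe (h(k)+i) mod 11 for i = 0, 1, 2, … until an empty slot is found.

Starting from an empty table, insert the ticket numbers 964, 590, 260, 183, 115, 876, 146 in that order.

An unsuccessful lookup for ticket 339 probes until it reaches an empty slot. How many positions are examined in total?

4

Insert 964: h=7, slot 7 empty => index 7.
Insert 590: h=7, slot 7 occupied => index 8.
Insert 260: h=7, slots 7,8 occupied => index 9.
Insert 183: h=7, slots 7,8,9 occupied => index 10.
Insert 115: h=5, slot 5 empty => index 5.
Insert 876: h=7, slots 7,8,9,10 occupied => index 0.
Insert 146: h=3, slot 3 empty => index 3.
Table: [876, ., ., 146, ., 115, ., 964, 590, 260, 183]
Lookup 339: h=9, probe 9,10,0,1 → slot 1 empty, not found.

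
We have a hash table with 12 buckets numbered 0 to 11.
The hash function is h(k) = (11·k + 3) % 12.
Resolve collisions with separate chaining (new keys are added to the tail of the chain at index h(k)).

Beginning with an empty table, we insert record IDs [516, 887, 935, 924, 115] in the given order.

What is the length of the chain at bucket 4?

2

516 → bucket 3
887 → bucket 4
935 → bucket 4 (collision)
924 → bucket 3 (collision)
115 → bucket 8
Final buckets:
0: .
1: .
2: .
3: 516 -> 924
4: 887 -> 935
5: .
6: .
7: .
8: 115
9: .
10: .
11: .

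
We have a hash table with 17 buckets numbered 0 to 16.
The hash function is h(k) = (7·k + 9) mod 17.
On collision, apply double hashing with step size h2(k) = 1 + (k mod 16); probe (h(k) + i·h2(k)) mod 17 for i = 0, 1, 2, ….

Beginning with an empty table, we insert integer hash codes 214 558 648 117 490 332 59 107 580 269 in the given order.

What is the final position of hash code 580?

9

Insert 214: h=11, slot 11 empty -> index 11.
Insert 558: h=5, slot 5 empty -> index 5.
Insert 648: h=6, slot 6 empty -> index 6.
Insert 117: h=12, slot 12 empty -> index 12.
Insert 490: h=5, h2=11, slot 5 occupied -> index 16.
Insert 332: h=4, slot 4 empty -> index 4.
Insert 59: h=14, slot 14 empty -> index 14.
Insert 107: h=10, slot 10 empty -> index 10.
Insert 580: h=6, h2=5, slots 6,11,16,4 occupied -> index 9.
Insert 269: h=5, h2=14, slot 5 occupied -> index 2.
Table: [_, _, 269, _, 332, 558, 648, _, _, 580, 107, 214, 117, _, 59, _, 490]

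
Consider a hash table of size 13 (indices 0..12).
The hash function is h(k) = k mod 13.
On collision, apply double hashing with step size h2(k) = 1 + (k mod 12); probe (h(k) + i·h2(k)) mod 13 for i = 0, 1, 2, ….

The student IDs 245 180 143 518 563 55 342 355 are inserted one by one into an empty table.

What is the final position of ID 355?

Insert 245: h=11, slot 11 empty -> index 11.
Insert 180: h=11, h2=1, slot 11 occupied -> index 12.
Insert 143: h=0, slot 0 empty -> index 0.
Insert 518: h=11, h2=3, slot 11 occupied -> index 1.
Insert 563: h=4, slot 4 empty -> index 4.
Insert 55: h=3, slot 3 empty -> index 3.
Insert 342: h=4, h2=7, slots 4,11 occupied -> index 5.
Insert 355: h=4, h2=8, slots 4,12 occupied -> index 7.
Table: [143, 518, _, 55, 563, 342, _, 355, _, _, _, 245, 180]

7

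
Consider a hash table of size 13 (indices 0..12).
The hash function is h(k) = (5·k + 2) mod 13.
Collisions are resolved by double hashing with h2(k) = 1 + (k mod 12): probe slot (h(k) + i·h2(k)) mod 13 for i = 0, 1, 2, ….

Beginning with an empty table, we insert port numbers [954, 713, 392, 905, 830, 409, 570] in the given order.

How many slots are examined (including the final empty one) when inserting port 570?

4

Insert 954: h=1, slot 1 empty → index 1.
Insert 713: h=5, slot 5 empty → index 5.
Insert 392: h=12, slot 12 empty → index 12.
Insert 905: h=3, slot 3 empty → index 3.
Insert 830: h=5, h2=3, slot 5 occupied → index 8.
Insert 409: h=6, slot 6 empty → index 6.
Insert 570: h=5, h2=7, slots 5,12,6 occupied → index 0.
Table: [570, 954, ∅, 905, ∅, 713, 409, ∅, 830, ∅, ∅, ∅, 392]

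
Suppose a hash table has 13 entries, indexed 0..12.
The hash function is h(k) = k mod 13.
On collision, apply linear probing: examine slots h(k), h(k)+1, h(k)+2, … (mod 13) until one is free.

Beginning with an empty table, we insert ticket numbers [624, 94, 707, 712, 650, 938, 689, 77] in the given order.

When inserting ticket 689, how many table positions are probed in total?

624 hashes to 0; slot 0 is free -> place at 0.
94 hashes to 3; slot 3 is free -> place at 3.
707 hashes to 5; slot 5 is free -> place at 5.
712 hashes to 10; slot 10 is free -> place at 10.
650 hashes to 0; 0 taken -> place at 1.
938 hashes to 2; slot 2 is free -> place at 2.
689 hashes to 0; 0,1,2,3 taken -> place at 4.
77 hashes to 12; slot 12 is free -> place at 12.
Table: [624, 650, 938, 94, 689, 707, —, —, —, —, 712, —, 77]

5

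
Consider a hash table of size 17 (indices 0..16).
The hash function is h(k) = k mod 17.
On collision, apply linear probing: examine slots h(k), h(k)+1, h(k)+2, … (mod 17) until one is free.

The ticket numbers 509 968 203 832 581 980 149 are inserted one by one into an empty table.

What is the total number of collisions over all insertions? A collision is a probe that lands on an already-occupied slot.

509 hashes to 16; slot 16 is free -> place at 16.
968 hashes to 16; 16 taken -> place at 0.
203 hashes to 16; 16,0 taken -> place at 1.
832 hashes to 16; 16,0,1 taken -> place at 2.
581 hashes to 3; slot 3 is free -> place at 3.
980 hashes to 11; slot 11 is free -> place at 11.
149 hashes to 13; slot 13 is free -> place at 13.
Table: [968, 203, 832, 581, ∅, ∅, ∅, ∅, ∅, ∅, ∅, 980, ∅, 149, ∅, ∅, 509]

6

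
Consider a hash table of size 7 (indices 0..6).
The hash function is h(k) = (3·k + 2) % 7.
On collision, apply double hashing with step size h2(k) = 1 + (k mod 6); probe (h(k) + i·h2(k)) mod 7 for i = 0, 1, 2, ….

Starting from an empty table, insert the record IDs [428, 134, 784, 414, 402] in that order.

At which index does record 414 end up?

6

428 hashes to 5; slot 5 is free -> place at 5.
134 hashes to 5, h2=3; 5 taken -> place at 1.
784 hashes to 2; slot 2 is free -> place at 2.
414 hashes to 5, h2=1; 5 taken -> place at 6.
402 hashes to 4; slot 4 is free -> place at 4.
Table: [-, 134, 784, -, 402, 428, 414]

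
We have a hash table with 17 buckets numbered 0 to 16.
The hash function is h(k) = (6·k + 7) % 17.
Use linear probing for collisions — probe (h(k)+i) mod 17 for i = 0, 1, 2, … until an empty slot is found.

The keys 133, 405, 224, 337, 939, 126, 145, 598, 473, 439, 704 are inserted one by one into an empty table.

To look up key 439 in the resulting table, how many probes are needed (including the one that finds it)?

133 hashes to 6; slot 6 is free -> place at 6.
405 hashes to 6; 6 taken -> place at 7.
224 hashes to 8; slot 8 is free -> place at 8.
337 hashes to 6; 6,7,8 taken -> place at 9.
939 hashes to 14; slot 14 is free -> place at 14.
126 hashes to 15; slot 15 is free -> place at 15.
145 hashes to 10; slot 10 is free -> place at 10.
598 hashes to 8; 8,9,10 taken -> place at 11.
473 hashes to 6; 6,7,8,9,10,11 taken -> place at 12.
439 hashes to 6; 6,7,8,9,10,11,12 taken -> place at 13.
704 hashes to 15; 15 taken -> place at 16.
Table: [—, —, —, —, —, —, 133, 405, 224, 337, 145, 598, 473, 439, 939, 126, 704]
Lookup 439: h=6, probe 6,7,8,9,10,11,12,13 → found at 13.

8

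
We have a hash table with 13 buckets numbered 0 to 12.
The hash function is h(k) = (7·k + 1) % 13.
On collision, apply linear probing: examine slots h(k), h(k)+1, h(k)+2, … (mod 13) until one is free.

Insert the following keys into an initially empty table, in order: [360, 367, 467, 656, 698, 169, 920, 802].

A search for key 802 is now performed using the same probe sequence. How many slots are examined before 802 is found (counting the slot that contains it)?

Insert 360: h=12, slot 12 empty -> index 12.
Insert 367: h=9, slot 9 empty -> index 9.
Insert 467: h=7, slot 7 empty -> index 7.
Insert 656: h=4, slot 4 empty -> index 4.
Insert 698: h=12, slot 12 occupied -> index 0.
Insert 169: h=1, slot 1 empty -> index 1.
Insert 920: h=6, slot 6 empty -> index 6.
Insert 802: h=12, slots 12,0,1 occupied -> index 2.
Table: [698, 169, 802, -, 656, -, 920, 467, -, 367, -, -, 360]
Lookup 802: h=12, probe 12,0,1,2 → found at 2.

4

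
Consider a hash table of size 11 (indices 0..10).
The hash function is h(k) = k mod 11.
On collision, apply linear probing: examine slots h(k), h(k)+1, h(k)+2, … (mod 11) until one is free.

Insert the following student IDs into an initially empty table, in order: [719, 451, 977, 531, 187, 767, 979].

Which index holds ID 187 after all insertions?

1

719: h=4 → slot 4
451: h=0 → slot 0
977: h=9 → slot 9
531: h=3 → slot 3
187: h=0, probe 0,1 → slot 1
767: h=8 → slot 8
979: h=0, probe 0,1,2 → slot 2
Table: [451, 187, 979, 531, 719, ., ., ., 767, 977, .]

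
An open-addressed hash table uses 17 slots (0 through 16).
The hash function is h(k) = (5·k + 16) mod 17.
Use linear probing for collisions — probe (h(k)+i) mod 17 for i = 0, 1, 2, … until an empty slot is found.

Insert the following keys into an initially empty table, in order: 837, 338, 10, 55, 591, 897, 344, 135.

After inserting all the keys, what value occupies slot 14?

897

837 hashes to 2; slot 2 is free -> place at 2.
338 hashes to 6; slot 6 is free -> place at 6.
10 hashes to 15; slot 15 is free -> place at 15.
55 hashes to 2; 2 taken -> place at 3.
591 hashes to 13; slot 13 is free -> place at 13.
897 hashes to 13; 13 taken -> place at 14.
344 hashes to 2; 2,3 taken -> place at 4.
135 hashes to 11; slot 11 is free -> place at 11.
Table: [., ., 837, 55, 344, ., 338, ., ., ., ., 135, ., 591, 897, 10, .]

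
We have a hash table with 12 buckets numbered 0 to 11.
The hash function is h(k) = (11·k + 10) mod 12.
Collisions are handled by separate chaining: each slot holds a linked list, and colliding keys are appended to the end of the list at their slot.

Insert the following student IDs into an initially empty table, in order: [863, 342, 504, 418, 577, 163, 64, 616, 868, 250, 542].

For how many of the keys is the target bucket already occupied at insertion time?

3

863 -> bucket 11
342 -> bucket 4
504 -> bucket 10
418 -> bucket 0
577 -> bucket 9
163 -> bucket 3
64 -> bucket 6
616 -> bucket 6 (collision)
868 -> bucket 6 (collision)
250 -> bucket 0 (collision)
542 -> bucket 8
Final buckets:
0: 418 -> 250
1: ∅
2: ∅
3: 163
4: 342
5: ∅
6: 64 -> 616 -> 868
7: ∅
8: 542
9: 577
10: 504
11: 863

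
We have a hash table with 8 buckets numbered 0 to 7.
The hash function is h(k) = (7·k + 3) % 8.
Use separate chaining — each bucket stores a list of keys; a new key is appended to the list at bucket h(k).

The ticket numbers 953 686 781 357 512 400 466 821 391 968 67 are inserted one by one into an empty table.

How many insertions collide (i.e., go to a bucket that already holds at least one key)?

4

Insert 953: h=2, bucket 2 empty → new chain.
Insert 686: h=5, bucket 5 empty → new chain.
Insert 781: h=6, bucket 6 empty → new chain.
Insert 357: h=6, bucket 6 nonempty → append to chain.
Insert 512: h=3, bucket 3 empty → new chain.
Insert 400: h=3, bucket 3 nonempty → append to chain.
Insert 466: h=1, bucket 1 empty → new chain.
Insert 821: h=6, bucket 6 nonempty → append to chain.
Insert 391: h=4, bucket 4 empty → new chain.
Insert 968: h=3, bucket 3 nonempty → append to chain.
Insert 67: h=0, bucket 0 empty → new chain.
Final buckets:
0: 67
1: 466
2: 953
3: 512 -> 400 -> 968
4: 391
5: 686
6: 781 -> 357 -> 821
7: —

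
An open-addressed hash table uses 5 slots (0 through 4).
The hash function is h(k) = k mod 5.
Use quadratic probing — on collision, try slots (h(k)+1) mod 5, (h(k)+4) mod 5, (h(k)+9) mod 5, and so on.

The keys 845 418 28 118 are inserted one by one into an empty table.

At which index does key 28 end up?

Insert 845: h=0, slot 0 empty => index 0.
Insert 418: h=3, slot 3 empty => index 3.
Insert 28: h=3, slot 3 occupied => index 4.
Insert 118: h=3, slots 3,4 occupied => index 2.
Table: [845, _, 118, 418, 28]

4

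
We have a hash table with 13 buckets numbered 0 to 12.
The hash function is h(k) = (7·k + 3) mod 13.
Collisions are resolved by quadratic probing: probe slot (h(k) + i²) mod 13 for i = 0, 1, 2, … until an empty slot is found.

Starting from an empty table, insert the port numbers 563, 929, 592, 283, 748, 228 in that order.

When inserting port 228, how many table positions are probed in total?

3

563: h=5 → slot 5
929: h=6 → slot 6
592: h=0 → slot 0
283: h=8 → slot 8
748: h=0, probe 0,1 → slot 1
228: h=0, probe 0,1,4 → slot 4
Table: [592, 748, ., ., 228, 563, 929, ., 283, ., ., ., .]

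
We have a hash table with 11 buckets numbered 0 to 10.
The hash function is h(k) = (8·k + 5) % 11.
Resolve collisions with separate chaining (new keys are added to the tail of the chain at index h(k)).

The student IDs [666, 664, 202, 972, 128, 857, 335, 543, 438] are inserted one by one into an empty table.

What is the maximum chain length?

4

Insert 666: h=9, bucket 9 empty → new chain.
Insert 664: h=4, bucket 4 empty → new chain.
Insert 202: h=4, bucket 4 nonempty → append to chain.
Insert 972: h=4, bucket 4 nonempty → append to chain.
Insert 128: h=6, bucket 6 empty → new chain.
Insert 857: h=8, bucket 8 empty → new chain.
Insert 335: h=1, bucket 1 empty → new chain.
Insert 543: h=4, bucket 4 nonempty → append to chain.
Insert 438: h=0, bucket 0 empty → new chain.
Final buckets:
0: 438
1: 335
2: —
3: —
4: 664 -> 202 -> 972 -> 543
5: —
6: 128
7: —
8: 857
9: 666
10: —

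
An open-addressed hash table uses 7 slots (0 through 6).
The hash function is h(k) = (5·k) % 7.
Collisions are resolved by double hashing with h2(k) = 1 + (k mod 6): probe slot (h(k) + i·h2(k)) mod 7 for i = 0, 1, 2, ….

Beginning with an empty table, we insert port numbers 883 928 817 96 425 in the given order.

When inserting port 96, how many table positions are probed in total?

883 hashes to 5; slot 5 is free => place at 5.
928 hashes to 6; slot 6 is free => place at 6.
817 hashes to 4; slot 4 is free => place at 4.
96 hashes to 4, h2=1; 4,5,6 taken => place at 0.
425 hashes to 4, h2=6; 4 taken => place at 3.
Table: [96, ., ., 425, 817, 883, 928]

4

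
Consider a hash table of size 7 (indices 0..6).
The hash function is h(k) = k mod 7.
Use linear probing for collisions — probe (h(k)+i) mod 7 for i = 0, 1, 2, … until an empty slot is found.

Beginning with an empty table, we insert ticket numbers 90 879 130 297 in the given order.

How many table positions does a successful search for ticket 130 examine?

2

90: h=6 → slot 6
879: h=4 → slot 4
130: h=4, probe 4,5 → slot 5
297: h=3 → slot 3
Table: [—, —, —, 297, 879, 130, 90]
Lookup 130: h=4, probe 4,5 → found at 5.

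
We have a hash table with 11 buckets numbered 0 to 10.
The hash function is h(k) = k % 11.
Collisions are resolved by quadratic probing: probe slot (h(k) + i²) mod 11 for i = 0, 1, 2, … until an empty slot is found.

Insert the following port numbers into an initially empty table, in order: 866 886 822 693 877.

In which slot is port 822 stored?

9

866 hashes to 8; slot 8 is free → place at 8.
886 hashes to 6; slot 6 is free → place at 6.
822 hashes to 8; 8 taken → place at 9.
693 hashes to 0; slot 0 is free → place at 0.
877 hashes to 8; 8,9 taken → place at 1.
Table: [693, 877, _, _, _, _, 886, _, 866, 822, _]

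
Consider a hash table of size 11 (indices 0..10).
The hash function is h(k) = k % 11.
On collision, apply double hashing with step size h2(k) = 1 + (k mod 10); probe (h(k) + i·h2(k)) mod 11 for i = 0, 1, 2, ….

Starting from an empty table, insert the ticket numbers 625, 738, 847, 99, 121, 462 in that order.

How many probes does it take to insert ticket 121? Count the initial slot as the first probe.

2

625 hashes to 9; slot 9 is free -> place at 9.
738 hashes to 1; slot 1 is free -> place at 1.
847 hashes to 0; slot 0 is free -> place at 0.
99 hashes to 0, h2=10; 0 taken -> place at 10.
121 hashes to 0, h2=2; 0 taken -> place at 2.
462 hashes to 0, h2=3; 0 taken -> place at 3.
Table: [847, 738, 121, 462, -, -, -, -, -, 625, 99]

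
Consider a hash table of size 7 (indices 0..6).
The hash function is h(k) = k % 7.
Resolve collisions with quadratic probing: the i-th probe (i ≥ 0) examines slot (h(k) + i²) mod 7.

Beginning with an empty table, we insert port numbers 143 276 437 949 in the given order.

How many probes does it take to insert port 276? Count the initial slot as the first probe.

Insert 143: h=3, slot 3 empty → index 3.
Insert 276: h=3, slot 3 occupied → index 4.
Insert 437: h=3, slots 3,4 occupied → index 0.
Insert 949: h=4, slot 4 occupied → index 5.
Table: [437, ., ., 143, 276, 949, .]

2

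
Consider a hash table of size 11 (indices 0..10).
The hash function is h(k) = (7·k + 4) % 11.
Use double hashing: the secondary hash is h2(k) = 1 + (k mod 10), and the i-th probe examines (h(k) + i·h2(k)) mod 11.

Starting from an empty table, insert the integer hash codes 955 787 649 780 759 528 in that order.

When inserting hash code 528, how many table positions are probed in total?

3

Insert 955: h=1, slot 1 empty -> index 1.
Insert 787: h=2, slot 2 empty -> index 2.
Insert 649: h=4, slot 4 empty -> index 4.
Insert 780: h=8, slot 8 empty -> index 8.
Insert 759: h=4, h2=10, slot 4 occupied -> index 3.
Insert 528: h=4, h2=9, slots 4,2 occupied -> index 0.
Table: [528, 955, 787, 759, 649, ., ., ., 780, ., .]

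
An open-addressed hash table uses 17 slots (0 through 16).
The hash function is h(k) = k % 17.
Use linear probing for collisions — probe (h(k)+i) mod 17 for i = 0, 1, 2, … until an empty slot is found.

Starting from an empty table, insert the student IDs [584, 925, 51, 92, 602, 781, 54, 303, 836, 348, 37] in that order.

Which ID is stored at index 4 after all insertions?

Insert 584: h=6, slot 6 empty => index 6.
Insert 925: h=7, slot 7 empty => index 7.
Insert 51: h=0, slot 0 empty => index 0.
Insert 92: h=7, slot 7 occupied => index 8.
Insert 602: h=7, slots 7,8 occupied => index 9.
Insert 781: h=16, slot 16 empty => index 16.
Insert 54: h=3, slot 3 empty => index 3.
Insert 303: h=14, slot 14 empty => index 14.
Insert 836: h=3, slot 3 occupied => index 4.
Insert 348: h=8, slots 8,9 occupied => index 10.
Insert 37: h=3, slots 3,4 occupied => index 5.
Table: [51, _, _, 54, 836, 37, 584, 925, 92, 602, 348, _, _, _, 303, _, 781]

836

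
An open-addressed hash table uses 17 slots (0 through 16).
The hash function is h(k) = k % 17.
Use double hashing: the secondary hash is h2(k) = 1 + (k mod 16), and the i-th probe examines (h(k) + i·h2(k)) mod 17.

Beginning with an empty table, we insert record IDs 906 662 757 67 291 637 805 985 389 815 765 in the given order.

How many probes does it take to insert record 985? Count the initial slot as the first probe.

906: h=5 => slot 5
662: h=16 => slot 16
757: h=9 => slot 9
67: h=16, h2=4, probe 16,3 => slot 3
291: h=2 => slot 2
637: h=8 => slot 8
805: h=6 => slot 6
985: h=16, h2=10, probe 16,9,2,12 => slot 12
389: h=15 => slot 15
815: h=16, h2=16, probe 16,15,14 => slot 14
765: h=0 => slot 0
Table: [765, -, 291, 67, -, 906, 805, -, 637, 757, -, -, 985, -, 815, 389, 662]

4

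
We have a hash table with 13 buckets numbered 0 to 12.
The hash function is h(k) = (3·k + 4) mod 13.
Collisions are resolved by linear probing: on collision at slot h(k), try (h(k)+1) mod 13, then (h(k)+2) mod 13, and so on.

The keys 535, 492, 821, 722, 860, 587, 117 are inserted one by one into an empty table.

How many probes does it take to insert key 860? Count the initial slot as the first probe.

5

535 hashes to 10; slot 10 is free → place at 10.
492 hashes to 11; slot 11 is free → place at 11.
821 hashes to 10; 10,11 taken → place at 12.
722 hashes to 12; 12 taken → place at 0.
860 hashes to 10; 10,11,12,0 taken → place at 1.
587 hashes to 10; 10,11,12,0,1 taken → place at 2.
117 hashes to 4; slot 4 is free → place at 4.
Table: [722, 860, 587, —, 117, —, —, —, —, —, 535, 492, 821]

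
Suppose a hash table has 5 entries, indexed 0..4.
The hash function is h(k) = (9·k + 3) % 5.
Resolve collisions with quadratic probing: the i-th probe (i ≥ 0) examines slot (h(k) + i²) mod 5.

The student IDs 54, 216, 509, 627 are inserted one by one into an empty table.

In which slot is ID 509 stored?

0

54 hashes to 4; slot 4 is free → place at 4.
216 hashes to 2; slot 2 is free → place at 2.
509 hashes to 4; 4 taken → place at 0.
627 hashes to 1; slot 1 is free → place at 1.
Table: [509, 627, 216, ., 54]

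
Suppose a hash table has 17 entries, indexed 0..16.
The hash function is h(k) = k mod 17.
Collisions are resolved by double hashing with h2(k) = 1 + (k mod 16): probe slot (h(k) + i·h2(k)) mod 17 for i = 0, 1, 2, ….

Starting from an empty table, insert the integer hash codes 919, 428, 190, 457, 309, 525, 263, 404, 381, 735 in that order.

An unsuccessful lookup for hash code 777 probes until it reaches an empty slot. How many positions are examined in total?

Insert 919: h=1, slot 1 empty → index 1.
Insert 428: h=3, slot 3 empty → index 3.
Insert 190: h=3, h2=15, slots 3,1 occupied → index 16.
Insert 457: h=15, slot 15 empty → index 15.
Insert 309: h=3, h2=6, slot 3 occupied → index 9.
Insert 525: h=15, h2=14, slot 15 occupied → index 12.
Insert 263: h=8, slot 8 empty → index 8.
Insert 404: h=13, slot 13 empty → index 13.
Insert 381: h=7, slot 7 empty → index 7.
Insert 735: h=4, slot 4 empty → index 4.
Table: [., 919, ., 428, 735, ., ., 381, 263, 309, ., ., 525, 404, ., 457, 190]
Lookup 777: h=12, h2=10, probe 12,5 → slot 5 empty, not found.

2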